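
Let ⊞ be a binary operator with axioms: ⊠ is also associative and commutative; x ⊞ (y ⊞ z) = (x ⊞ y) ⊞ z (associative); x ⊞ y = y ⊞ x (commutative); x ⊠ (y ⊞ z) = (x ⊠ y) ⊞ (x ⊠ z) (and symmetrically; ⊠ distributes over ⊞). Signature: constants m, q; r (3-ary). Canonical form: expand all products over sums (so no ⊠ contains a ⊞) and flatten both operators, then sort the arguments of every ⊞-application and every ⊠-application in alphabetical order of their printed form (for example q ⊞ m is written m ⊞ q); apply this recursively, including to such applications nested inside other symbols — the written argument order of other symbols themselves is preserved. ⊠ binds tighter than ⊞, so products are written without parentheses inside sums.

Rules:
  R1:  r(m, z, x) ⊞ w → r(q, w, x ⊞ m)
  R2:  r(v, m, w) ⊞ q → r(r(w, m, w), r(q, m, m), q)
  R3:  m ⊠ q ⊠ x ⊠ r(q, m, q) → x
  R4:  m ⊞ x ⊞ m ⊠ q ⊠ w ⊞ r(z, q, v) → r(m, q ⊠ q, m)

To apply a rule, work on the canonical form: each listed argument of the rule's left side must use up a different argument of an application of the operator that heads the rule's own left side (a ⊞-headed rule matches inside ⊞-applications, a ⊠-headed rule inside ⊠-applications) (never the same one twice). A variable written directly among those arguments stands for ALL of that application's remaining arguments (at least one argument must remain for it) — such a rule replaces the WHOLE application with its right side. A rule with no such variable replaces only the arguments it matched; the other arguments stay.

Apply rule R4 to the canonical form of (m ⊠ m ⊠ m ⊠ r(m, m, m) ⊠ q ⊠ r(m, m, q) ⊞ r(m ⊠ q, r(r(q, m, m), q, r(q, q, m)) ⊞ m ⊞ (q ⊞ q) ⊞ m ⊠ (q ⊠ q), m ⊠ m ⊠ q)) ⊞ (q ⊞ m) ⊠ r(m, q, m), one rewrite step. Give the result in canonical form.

Canonical form:  m ⊠ m ⊠ m ⊠ q ⊠ r(m, m, m) ⊠ r(m, m, q) ⊞ m ⊠ r(m, q, m) ⊞ q ⊠ r(m, q, m) ⊞ r(m ⊠ q, m ⊞ m ⊠ q ⊠ q ⊞ q ⊞ q ⊞ r(r(q, m, m), q, r(q, q, m)), m ⊠ m ⊠ q)
Apply R4:  consuming m, m ⊠ q ⊠ q, r(r(q, m, m), q, r(q, q, m));  v := r(q, q, m), w := q, x := q ⊞ q, z := r(q, m, m)
The extension variable absorbs all remaining arguments, so the whole application is rewritten.
New term:  m ⊠ m ⊠ m ⊠ q ⊠ r(m, m, m) ⊠ r(m, m, q) ⊞ m ⊠ r(m, q, m) ⊞ q ⊠ r(m, q, m) ⊞ r(m ⊠ q, r(m, q ⊠ q, m), m ⊠ m ⊠ q)

Answer: m ⊠ m ⊠ m ⊠ q ⊠ r(m, m, m) ⊠ r(m, m, q) ⊞ m ⊠ r(m, q, m) ⊞ q ⊠ r(m, q, m) ⊞ r(m ⊠ q, r(m, q ⊠ q, m), m ⊠ m ⊠ q)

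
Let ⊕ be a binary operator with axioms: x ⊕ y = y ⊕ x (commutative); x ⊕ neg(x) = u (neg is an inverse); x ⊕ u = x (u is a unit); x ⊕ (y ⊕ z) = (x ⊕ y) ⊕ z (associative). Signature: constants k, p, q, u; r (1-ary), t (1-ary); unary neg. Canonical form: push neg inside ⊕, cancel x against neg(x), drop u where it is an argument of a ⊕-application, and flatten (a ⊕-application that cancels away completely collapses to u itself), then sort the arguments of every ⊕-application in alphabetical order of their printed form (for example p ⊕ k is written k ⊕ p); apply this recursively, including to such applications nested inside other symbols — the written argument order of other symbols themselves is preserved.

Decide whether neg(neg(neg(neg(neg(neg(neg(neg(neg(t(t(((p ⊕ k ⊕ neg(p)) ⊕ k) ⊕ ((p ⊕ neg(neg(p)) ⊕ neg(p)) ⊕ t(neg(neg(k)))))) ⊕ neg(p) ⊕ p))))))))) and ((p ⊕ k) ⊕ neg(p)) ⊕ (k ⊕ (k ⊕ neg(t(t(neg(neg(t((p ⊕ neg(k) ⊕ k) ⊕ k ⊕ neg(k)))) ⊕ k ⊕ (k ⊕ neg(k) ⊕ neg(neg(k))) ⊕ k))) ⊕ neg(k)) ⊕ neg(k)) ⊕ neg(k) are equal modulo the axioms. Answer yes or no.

Answer: no — neg(t(t(k ⊕ k ⊕ p ⊕ t(k)))) vs neg(t(t(k ⊕ k ⊕ k ⊕ t(p))))

Derivation:
Left:  neg(neg(neg(neg(neg(neg(neg(neg(neg(t(t(((p ⊕ k ⊕ neg(p)) ⊕ k) ⊕ ((p ⊕ neg(neg(p)) ⊕ neg(p)) ⊕ t(neg(neg(k)))))) ⊕ neg(p) ⊕ p)))))))))
  Push neg inside:  distribute neg over ⊕ and collapse double neg
  Inverses cancel:  p cancels
  Collect:  neg(t(t(k ⊕ k ⊕ p ⊕ t(k))))
Right:  ((p ⊕ k) ⊕ neg(p)) ⊕ (k ⊕ (k ⊕ neg(t(t(neg(neg(t((p ⊕ neg(k) ⊕ k) ⊕ k ⊕ neg(k)))) ⊕ k ⊕ (k ⊕ neg(k) ⊕ neg(neg(k))) ⊕ k))) ⊕ neg(k)) ⊕ neg(k)) ⊕ neg(k)
  Push neg inside:  distribute neg over ⊕ and collapse double neg
  Cancel inverse pairs:  p cancels; k cancels
  Combine occurrences:  neg(t(t(k ⊕ k ⊕ k ⊕ t(p))))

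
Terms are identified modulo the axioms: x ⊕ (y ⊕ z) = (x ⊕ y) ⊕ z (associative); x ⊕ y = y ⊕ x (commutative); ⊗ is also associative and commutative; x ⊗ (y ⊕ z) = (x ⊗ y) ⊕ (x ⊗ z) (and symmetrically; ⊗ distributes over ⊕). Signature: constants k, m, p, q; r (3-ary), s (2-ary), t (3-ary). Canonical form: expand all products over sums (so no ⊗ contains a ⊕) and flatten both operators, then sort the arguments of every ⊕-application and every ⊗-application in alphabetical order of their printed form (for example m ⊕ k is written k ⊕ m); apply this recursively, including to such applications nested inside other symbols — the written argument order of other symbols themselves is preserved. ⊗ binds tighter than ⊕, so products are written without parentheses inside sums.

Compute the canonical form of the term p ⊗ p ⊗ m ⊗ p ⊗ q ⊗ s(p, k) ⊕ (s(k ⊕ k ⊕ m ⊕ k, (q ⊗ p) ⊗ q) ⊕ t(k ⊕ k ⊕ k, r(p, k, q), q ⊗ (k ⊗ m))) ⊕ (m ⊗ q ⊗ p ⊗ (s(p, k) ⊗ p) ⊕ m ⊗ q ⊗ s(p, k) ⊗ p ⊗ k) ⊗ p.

Expand products over sums:  m ⊗ p ⊗ p ⊗ p ⊗ q ⊗ s(p, k) ⊕ s(k ⊕ k ⊕ k ⊕ m, p ⊗ q ⊗ q) ⊕ t(k ⊕ k ⊕ k, r(p, k, q), k ⊗ m ⊗ q) ⊕ m ⊗ p ⊗ p ⊗ p ⊗ q ⊗ s(p, k) ⊕ k ⊗ m ⊗ p ⊗ p ⊗ q ⊗ s(p, k)
Sort:  k ⊗ m ⊗ p ⊗ p ⊗ q ⊗ s(p, k) ⊕ m ⊗ p ⊗ p ⊗ p ⊗ q ⊗ s(p, k) ⊕ m ⊗ p ⊗ p ⊗ p ⊗ q ⊗ s(p, k) ⊕ s(k ⊕ k ⊕ k ⊕ m, p ⊗ q ⊗ q) ⊕ t(k ⊕ k ⊕ k, r(p, k, q), k ⊗ m ⊗ q)

Answer: k ⊗ m ⊗ p ⊗ p ⊗ q ⊗ s(p, k) ⊕ m ⊗ p ⊗ p ⊗ p ⊗ q ⊗ s(p, k) ⊕ m ⊗ p ⊗ p ⊗ p ⊗ q ⊗ s(p, k) ⊕ s(k ⊕ k ⊕ k ⊕ m, p ⊗ q ⊗ q) ⊕ t(k ⊕ k ⊕ k, r(p, k, q), k ⊗ m ⊗ q)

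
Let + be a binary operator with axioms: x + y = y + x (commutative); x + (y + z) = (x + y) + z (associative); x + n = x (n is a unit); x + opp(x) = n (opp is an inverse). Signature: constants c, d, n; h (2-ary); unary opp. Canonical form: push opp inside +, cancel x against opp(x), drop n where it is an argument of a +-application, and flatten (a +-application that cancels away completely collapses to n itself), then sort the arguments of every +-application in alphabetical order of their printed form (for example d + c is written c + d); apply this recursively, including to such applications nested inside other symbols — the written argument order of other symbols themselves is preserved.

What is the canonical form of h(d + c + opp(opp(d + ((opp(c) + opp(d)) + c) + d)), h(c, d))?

Work inside:  d + c + opp(opp(d + ((opp(c) + opp(d)) + c) + d))
Push opp inside:  distribute opp over + and collapse double opp
Collect:  d + d + c
Sort:  c + d + d
Put back:  h(c + d + d, h(c, d))

Answer: h(c + d + d, h(c, d))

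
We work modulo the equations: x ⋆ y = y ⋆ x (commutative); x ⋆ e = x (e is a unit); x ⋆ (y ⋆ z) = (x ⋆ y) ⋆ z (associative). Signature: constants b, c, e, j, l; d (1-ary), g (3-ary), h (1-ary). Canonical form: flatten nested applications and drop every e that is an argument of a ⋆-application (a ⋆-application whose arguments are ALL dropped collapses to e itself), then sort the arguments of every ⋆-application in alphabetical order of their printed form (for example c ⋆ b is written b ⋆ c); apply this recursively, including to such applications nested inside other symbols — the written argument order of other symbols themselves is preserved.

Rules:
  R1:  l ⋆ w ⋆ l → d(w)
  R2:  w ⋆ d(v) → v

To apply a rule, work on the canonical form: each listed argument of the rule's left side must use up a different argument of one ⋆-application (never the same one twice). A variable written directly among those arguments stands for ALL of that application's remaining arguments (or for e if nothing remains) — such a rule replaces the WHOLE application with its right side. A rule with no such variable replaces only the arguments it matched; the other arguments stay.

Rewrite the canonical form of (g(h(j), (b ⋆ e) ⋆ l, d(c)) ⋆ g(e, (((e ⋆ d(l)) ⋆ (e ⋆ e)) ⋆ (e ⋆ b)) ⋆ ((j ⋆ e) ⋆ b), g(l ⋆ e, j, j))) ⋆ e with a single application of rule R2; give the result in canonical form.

Answer: g(e, l, g(l, j, j)) ⋆ g(h(j), b ⋆ l, d(c))

Derivation:
Canonical form:  g(e, b ⋆ b ⋆ d(l) ⋆ j, g(l, j, j)) ⋆ g(h(j), b ⋆ l, d(c))
Apply R2:  consuming d(l);  v := l, w := b ⋆ b ⋆ j
Every leftover argument binds to the variable; the entire application is replaced.
Result:  g(e, l, g(l, j, j)) ⋆ g(h(j), b ⋆ l, d(c))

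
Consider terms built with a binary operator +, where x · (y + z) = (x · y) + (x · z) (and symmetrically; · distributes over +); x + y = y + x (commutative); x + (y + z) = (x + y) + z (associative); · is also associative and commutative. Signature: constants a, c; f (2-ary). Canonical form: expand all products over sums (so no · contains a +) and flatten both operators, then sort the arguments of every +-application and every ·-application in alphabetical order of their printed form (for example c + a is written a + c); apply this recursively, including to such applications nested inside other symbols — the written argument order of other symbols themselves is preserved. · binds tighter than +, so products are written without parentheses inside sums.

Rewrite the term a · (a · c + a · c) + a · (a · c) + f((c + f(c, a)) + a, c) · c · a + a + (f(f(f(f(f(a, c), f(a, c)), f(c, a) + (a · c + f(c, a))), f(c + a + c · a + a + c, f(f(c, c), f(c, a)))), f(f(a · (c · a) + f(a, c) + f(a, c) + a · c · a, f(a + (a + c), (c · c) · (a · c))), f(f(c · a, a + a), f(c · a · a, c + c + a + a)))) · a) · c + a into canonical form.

Expand products over sums:  a · a · c + a · a · c + a · a · c + a · c · f(a + c + f(c, a), c) + a + a · c · f(f(f(f(f(a, c), f(a, c)), a · c + f(c, a) + f(c, a)), f(a + a + a · c + c + c, f(f(c, c), f(c, a)))), f(f(a · a · c + a · a · c + f(a, c) + f(a, c), f(a + a + c, a · c · c · c)), f(f(a · c, a + a), f(a · a · c, a + a + c + c)))) + a
Sort arguments:  a + a + a · a · c + a · a · c + a · a · c + a · c · f(a + c + f(c, a), c) + a · c · f(f(f(f(f(a, c), f(a, c)), a · c + f(c, a) + f(c, a)), f(a + a + a · c + c + c, f(f(c, c), f(c, a)))), f(f(a · a · c + a · a · c + f(a, c) + f(a, c), f(a + a + c, a · c · c · c)), f(f(a · c, a + a), f(a · a · c, a + a + c + c))))

Answer: a + a + a · a · c + a · a · c + a · a · c + a · c · f(a + c + f(c, a), c) + a · c · f(f(f(f(f(a, c), f(a, c)), a · c + f(c, a) + f(c, a)), f(a + a + a · c + c + c, f(f(c, c), f(c, a)))), f(f(a · a · c + a · a · c + f(a, c) + f(a, c), f(a + a + c, a · c · c · c)), f(f(a · c, a + a), f(a · a · c, a + a + c + c))))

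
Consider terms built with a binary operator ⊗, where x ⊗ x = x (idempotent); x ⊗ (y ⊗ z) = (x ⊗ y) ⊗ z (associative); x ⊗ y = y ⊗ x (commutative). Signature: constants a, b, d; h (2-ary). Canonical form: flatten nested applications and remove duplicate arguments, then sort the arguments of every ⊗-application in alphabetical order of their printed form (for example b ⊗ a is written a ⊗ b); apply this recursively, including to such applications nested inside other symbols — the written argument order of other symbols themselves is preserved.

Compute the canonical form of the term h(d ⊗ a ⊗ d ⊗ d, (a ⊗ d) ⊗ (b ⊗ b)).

Descend into:  (a ⊗ d) ⊗ (b ⊗ b)
Un-nest:  a ⊗ d ⊗ b ⊗ b
Idempotence:  drop duplicate b
Order the arguments:  a ⊗ b ⊗ d
Rebuild:  h(a ⊗ d, a ⊗ b ⊗ d)

Answer: h(a ⊗ d, a ⊗ b ⊗ d)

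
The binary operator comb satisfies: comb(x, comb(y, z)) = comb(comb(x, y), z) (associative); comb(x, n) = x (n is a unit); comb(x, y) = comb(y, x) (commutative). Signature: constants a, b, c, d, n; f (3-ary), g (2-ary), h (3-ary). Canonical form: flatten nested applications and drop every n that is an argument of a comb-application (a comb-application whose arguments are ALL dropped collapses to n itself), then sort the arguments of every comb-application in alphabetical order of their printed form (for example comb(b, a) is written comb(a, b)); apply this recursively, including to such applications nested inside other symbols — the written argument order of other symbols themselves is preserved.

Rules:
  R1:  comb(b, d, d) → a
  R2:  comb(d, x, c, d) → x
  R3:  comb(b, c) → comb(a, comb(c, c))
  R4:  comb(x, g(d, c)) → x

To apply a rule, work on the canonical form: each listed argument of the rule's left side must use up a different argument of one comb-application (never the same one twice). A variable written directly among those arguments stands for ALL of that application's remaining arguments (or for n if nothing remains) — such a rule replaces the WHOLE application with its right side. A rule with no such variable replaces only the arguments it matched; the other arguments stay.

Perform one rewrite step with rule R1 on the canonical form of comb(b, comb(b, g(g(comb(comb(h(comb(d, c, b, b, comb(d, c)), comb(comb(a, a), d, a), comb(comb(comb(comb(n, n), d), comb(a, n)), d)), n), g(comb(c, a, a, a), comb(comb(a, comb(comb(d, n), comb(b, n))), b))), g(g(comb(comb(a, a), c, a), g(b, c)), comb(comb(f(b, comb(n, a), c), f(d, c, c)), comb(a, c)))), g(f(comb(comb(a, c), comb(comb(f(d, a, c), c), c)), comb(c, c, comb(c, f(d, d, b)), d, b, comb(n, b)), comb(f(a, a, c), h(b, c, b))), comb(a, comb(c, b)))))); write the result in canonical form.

Answer: comb(b, b, g(g(comb(g(comb(a, a, a, c), comb(a, b, b, d)), h(comb(a, b, c, c), comb(a, a, a, d), comb(a, d, d))), g(g(comb(a, a, a, c), g(b, c)), comb(a, c, f(b, a, c), f(d, c, c)))), g(f(comb(a, c, c, c, f(d, a, c)), comb(b, b, c, c, c, d, f(d, d, b)), comb(f(a, a, c), h(b, c, b))), comb(a, b, c))))

Derivation:
Canonical form:  comb(b, b, g(g(comb(g(comb(a, a, a, c), comb(a, b, b, d)), h(comb(b, b, c, c, d, d), comb(a, a, a, d), comb(a, d, d))), g(g(comb(a, a, a, c), g(b, c)), comb(a, c, f(b, a, c), f(d, c, c)))), g(f(comb(a, c, c, c, f(d, a, c)), comb(b, b, c, c, c, d, f(d, d, b)), comb(f(a, a, c), h(b, c, b))), comb(a, b, c))))
R1 matches:  uses b, d, d
Giving:  comb(b, b, g(g(comb(g(comb(a, a, a, c), comb(a, b, b, d)), h(comb(a, b, c, c), comb(a, a, a, d), comb(a, d, d))), g(g(comb(a, a, a, c), g(b, c)), comb(a, c, f(b, a, c), f(d, c, c)))), g(f(comb(a, c, c, c, f(d, a, c)), comb(b, b, c, c, c, d, f(d, d, b)), comb(f(a, a, c), h(b, c, b))), comb(a, b, c))))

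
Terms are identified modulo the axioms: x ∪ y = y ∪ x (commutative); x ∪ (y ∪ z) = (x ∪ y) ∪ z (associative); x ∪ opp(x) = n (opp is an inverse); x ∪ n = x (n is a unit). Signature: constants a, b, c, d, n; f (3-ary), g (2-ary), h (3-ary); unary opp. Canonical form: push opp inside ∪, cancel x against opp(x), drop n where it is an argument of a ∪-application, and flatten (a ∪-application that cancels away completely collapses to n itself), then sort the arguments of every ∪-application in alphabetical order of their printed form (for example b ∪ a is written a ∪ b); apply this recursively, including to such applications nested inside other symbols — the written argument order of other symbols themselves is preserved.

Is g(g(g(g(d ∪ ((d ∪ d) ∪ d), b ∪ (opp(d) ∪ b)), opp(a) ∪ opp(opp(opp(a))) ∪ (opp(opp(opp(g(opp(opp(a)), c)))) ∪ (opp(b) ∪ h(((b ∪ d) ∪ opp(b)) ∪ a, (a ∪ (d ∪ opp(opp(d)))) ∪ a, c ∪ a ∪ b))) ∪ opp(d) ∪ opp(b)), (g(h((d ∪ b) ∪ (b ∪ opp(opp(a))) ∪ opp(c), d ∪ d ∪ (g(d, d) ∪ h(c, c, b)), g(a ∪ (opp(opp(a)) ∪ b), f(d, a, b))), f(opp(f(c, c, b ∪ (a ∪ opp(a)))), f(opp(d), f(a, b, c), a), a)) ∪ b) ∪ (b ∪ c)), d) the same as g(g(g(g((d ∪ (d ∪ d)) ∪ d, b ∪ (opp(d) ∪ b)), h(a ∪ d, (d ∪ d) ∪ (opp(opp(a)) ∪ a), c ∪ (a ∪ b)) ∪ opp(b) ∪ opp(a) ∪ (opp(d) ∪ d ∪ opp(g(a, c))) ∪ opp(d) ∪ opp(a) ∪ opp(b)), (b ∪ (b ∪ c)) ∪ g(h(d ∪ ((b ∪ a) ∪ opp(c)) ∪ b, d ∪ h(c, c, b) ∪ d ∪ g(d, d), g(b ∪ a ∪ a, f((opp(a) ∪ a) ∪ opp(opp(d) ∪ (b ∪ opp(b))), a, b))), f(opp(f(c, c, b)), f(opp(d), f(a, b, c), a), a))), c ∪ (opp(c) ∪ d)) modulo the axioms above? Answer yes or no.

Answer: yes — both canonical forms are g(g(g(g(d ∪ d ∪ d ∪ d, b ∪ b ∪ opp(d)), h(a ∪ d, a ∪ a ∪ d ∪ d, a ∪ b ∪ c) ∪ opp(a) ∪ opp(a) ∪ opp(b) ∪ opp(b) ∪ opp(d) ∪ opp(g(a, c))), b ∪ b ∪ c ∪ g(h(a ∪ b ∪ b ∪ d ∪ opp(c), d ∪ d ∪ g(d, d) ∪ h(c, c, b), g(a ∪ a ∪ b, f(d, a, b))), f(opp(f(c, c, b)), f(opp(d), f(a, b, c), a), a))), d)

Derivation:
Left:  g(g(g(g(d ∪ ((d ∪ d) ∪ d), b ∪ (opp(d) ∪ b)), opp(a) ∪ opp(opp(opp(a))) ∪ (opp(opp(opp(g(opp(opp(a)), c)))) ∪ (opp(b) ∪ h(((b ∪ d) ∪ opp(b)) ∪ a, (a ∪ (d ∪ opp(opp(d)))) ∪ a, c ∪ a ∪ b))) ∪ opp(d) ∪ opp(b)), (g(h((d ∪ b) ∪ (b ∪ opp(opp(a))) ∪ opp(c), d ∪ d ∪ (g(d, d) ∪ h(c, c, b)), g(a ∪ (opp(opp(a)) ∪ b), f(d, a, b))), f(opp(f(c, c, b ∪ (a ∪ opp(a)))), f(opp(d), f(a, b, c), a), a)) ∪ b) ∪ (b ∪ c)), d)
  Focus inside:  (g(h((d ∪ b) ∪ (b ∪ opp(opp(a))) ∪ opp(c), d ∪ d ∪ (g(d, d) ∪ h(c, c, b)), g(a ∪ (opp(opp(a)) ∪ b), f(d, a, b))), f(opp(f(c, c, b ∪ (a ∪ opp(a)))), f(opp(d), f(a, b, c), a), a)) ∪ b) ∪ (b ∪ c)
  Push opp inside:  distribute opp over ∪ and collapse double opp
  Combine occurrences:  g(h(a ∪ b ∪ b ∪ d ∪ opp(c), d ∪ d ∪ g(d, d) ∪ h(c, c, b), g(a ∪ a ∪ b, f(d, a, b))), f(opp(f(c, c, b)), f(opp(d), f(a, b, c), a), a)) ∪ b ∪ b ∪ c
  Sort:  b ∪ b ∪ c ∪ g(h(a ∪ b ∪ b ∪ d ∪ opp(c), d ∪ d ∪ g(d, d) ∪ h(c, c, b), g(a ∪ a ∪ b, f(d, a, b))), f(opp(f(c, c, b)), f(opp(d), f(a, b, c), a), a))
  Put back:  g(g(g(g(d ∪ d ∪ d ∪ d, b ∪ b ∪ opp(d)), h(a ∪ d, a ∪ a ∪ d ∪ d, a ∪ b ∪ c) ∪ opp(a) ∪ opp(a) ∪ opp(b) ∪ opp(b) ∪ opp(d) ∪ opp(g(a, c))), b ∪ b ∪ c ∪ g(h(a ∪ b ∪ b ∪ d ∪ opp(c), d ∪ d ∪ g(d, d) ∪ h(c, c, b), g(a ∪ a ∪ b, f(d, a, b))), f(opp(f(c, c, b)), f(opp(d), f(a, b, c), a), a))), d)
Right:  g(g(g(g((d ∪ (d ∪ d)) ∪ d, b ∪ (opp(d) ∪ b)), h(a ∪ d, (d ∪ d) ∪ (opp(opp(a)) ∪ a), c ∪ (a ∪ b)) ∪ opp(b) ∪ opp(a) ∪ (opp(d) ∪ d ∪ opp(g(a, c))) ∪ opp(d) ∪ opp(a) ∪ opp(b)), (b ∪ (b ∪ c)) ∪ g(h(d ∪ ((b ∪ a) ∪ opp(c)) ∪ b, d ∪ h(c, c, b) ∪ d ∪ g(d, d), g(b ∪ a ∪ a, f((opp(a) ∪ a) ∪ opp(opp(d) ∪ (b ∪ opp(b))), a, b))), f(opp(f(c, c, b)), f(opp(d), f(a, b, c), a), a))), c ∪ (opp(c) ∪ d))
  Focus inside:  (b ∪ (b ∪ c)) ∪ g(h(d ∪ ((b ∪ a) ∪ opp(c)) ∪ b, d ∪ h(c, c, b) ∪ d ∪ g(d, d), g(b ∪ a ∪ a, f((opp(a) ∪ a) ∪ opp(opp(d) ∪ (b ∪ opp(b))), a, b))), f(opp(f(c, c, b)), f(opp(d), f(a, b, c), a), a))
  Push opp inside:  distribute opp over ∪ and collapse double opp
  Collect:  b ∪ b ∪ c ∪ g(h(a ∪ b ∪ b ∪ d ∪ opp(c), d ∪ d ∪ g(d, d) ∪ h(c, c, b), g(a ∪ a ∪ b, f(d, a, b))), f(opp(f(c, c, b)), f(opp(d), f(a, b, c), a), a))
  Put back:  g(g(g(g(d ∪ d ∪ d ∪ d, b ∪ b ∪ opp(d)), h(a ∪ d, a ∪ a ∪ d ∪ d, a ∪ b ∪ c) ∪ opp(a) ∪ opp(a) ∪ opp(b) ∪ opp(b) ∪ opp(d) ∪ opp(g(a, c))), b ∪ b ∪ c ∪ g(h(a ∪ b ∪ b ∪ d ∪ opp(c), d ∪ d ∪ g(d, d) ∪ h(c, c, b), g(a ∪ a ∪ b, f(d, a, b))), f(opp(f(c, c, b)), f(opp(d), f(a, b, c), a), a))), d)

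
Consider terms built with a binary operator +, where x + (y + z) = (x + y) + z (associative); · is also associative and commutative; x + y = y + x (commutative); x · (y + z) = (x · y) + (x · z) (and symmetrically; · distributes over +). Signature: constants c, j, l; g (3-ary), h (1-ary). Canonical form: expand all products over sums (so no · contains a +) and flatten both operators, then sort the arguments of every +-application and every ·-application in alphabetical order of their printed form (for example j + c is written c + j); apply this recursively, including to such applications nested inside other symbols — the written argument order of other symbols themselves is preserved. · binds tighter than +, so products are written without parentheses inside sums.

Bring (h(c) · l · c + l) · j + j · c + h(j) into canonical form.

Expand products over sums:  c · h(c) · j · l + j · l + c · j + h(j)
Sort:  c · h(c) · j · l + c · j + h(j) + j · l

Answer: c · h(c) · j · l + c · j + h(j) + j · l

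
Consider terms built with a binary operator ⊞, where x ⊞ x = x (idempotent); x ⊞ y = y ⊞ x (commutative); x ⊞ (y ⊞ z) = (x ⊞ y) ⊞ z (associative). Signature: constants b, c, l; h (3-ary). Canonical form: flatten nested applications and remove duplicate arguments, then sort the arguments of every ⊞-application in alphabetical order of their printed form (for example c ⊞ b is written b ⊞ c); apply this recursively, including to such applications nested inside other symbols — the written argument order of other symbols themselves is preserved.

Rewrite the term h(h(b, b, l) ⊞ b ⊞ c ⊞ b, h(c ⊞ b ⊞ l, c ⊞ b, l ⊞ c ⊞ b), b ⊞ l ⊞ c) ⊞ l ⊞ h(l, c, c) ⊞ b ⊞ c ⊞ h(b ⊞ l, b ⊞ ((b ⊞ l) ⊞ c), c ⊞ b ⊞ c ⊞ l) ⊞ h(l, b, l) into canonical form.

Answer: b ⊞ c ⊞ h(b ⊞ c ⊞ h(b, b, l), h(b ⊞ c ⊞ l, b ⊞ c, b ⊞ c ⊞ l), b ⊞ c ⊞ l) ⊞ h(b ⊞ l, b ⊞ c ⊞ l, b ⊞ c ⊞ l) ⊞ h(l, b, l) ⊞ h(l, c, c) ⊞ l

Derivation:
Inside:  h(h(b, b, l) ⊞ b ⊞ c ⊞ b, h(c ⊞ b ⊞ l, c ⊞ b, l ⊞ c ⊞ b), b ⊞ l ⊞ c)  →  h(b ⊞ c ⊞ h(b, b, l), h(b ⊞ c ⊞ l, b ⊞ c, b ⊞ c ⊞ l), b ⊞ c ⊞ l)
Simplify inside:  h(b ⊞ l, b ⊞ ((b ⊞ l) ⊞ c), c ⊞ b ⊞ c ⊞ l)  →  h(b ⊞ l, b ⊞ c ⊞ l, b ⊞ c ⊞ l)
Sort:  b ⊞ c ⊞ h(b ⊞ c ⊞ h(b, b, l), h(b ⊞ c ⊞ l, b ⊞ c, b ⊞ c ⊞ l), b ⊞ c ⊞ l) ⊞ h(b ⊞ l, b ⊞ c ⊞ l, b ⊞ c ⊞ l) ⊞ h(l, b, l) ⊞ h(l, c, c) ⊞ l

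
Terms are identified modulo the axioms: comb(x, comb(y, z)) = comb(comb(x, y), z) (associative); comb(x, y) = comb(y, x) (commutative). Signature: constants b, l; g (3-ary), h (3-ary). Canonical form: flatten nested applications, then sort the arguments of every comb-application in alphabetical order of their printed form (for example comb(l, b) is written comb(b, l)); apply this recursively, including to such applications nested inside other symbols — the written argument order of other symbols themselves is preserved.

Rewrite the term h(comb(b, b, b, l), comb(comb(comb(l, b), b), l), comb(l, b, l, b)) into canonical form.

Work inside:  comb(comb(comb(l, b), b), l)
Flatten:  comb(l, b, b, l)
Order the arguments:  comb(b, b, l, l)
Rebuild:  h(comb(b, b, b, l), comb(b, b, l, l), comb(b, b, l, l))

Answer: h(comb(b, b, b, l), comb(b, b, l, l), comb(b, b, l, l))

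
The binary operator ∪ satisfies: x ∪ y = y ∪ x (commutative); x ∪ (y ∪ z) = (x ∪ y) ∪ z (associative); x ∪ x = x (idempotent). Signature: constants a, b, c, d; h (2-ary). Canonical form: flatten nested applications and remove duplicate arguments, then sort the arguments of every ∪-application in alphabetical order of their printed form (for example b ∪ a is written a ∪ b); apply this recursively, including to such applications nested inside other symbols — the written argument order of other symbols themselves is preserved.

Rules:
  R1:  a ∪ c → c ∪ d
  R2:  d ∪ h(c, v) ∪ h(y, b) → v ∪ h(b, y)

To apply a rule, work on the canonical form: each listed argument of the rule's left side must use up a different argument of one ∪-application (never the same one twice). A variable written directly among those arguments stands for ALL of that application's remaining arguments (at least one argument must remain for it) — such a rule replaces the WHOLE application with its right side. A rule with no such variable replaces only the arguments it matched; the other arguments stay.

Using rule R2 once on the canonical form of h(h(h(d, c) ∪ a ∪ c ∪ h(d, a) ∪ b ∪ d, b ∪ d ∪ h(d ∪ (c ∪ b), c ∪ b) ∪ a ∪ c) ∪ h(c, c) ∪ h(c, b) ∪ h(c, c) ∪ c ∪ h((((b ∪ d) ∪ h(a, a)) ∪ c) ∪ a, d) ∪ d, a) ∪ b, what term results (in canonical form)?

Canonical form:  b ∪ h(c ∪ d ∪ h(a ∪ b ∪ c ∪ d ∪ h(a, a), d) ∪ h(a ∪ b ∪ c ∪ d ∪ h(d, a) ∪ h(d, c), a ∪ b ∪ c ∪ d ∪ h(b ∪ c ∪ d, b ∪ c)) ∪ h(c, b) ∪ h(c, c), a)
Match R2:  consume d, h(c, b), h(c, c);  v := c, y := c
Result:  b ∪ h(c ∪ h(a ∪ b ∪ c ∪ d ∪ h(a, a), d) ∪ h(a ∪ b ∪ c ∪ d ∪ h(d, a) ∪ h(d, c), a ∪ b ∪ c ∪ d ∪ h(b ∪ c ∪ d, b ∪ c)) ∪ h(b, c), a)

Answer: b ∪ h(c ∪ h(a ∪ b ∪ c ∪ d ∪ h(a, a), d) ∪ h(a ∪ b ∪ c ∪ d ∪ h(d, a) ∪ h(d, c), a ∪ b ∪ c ∪ d ∪ h(b ∪ c ∪ d, b ∪ c)) ∪ h(b, c), a)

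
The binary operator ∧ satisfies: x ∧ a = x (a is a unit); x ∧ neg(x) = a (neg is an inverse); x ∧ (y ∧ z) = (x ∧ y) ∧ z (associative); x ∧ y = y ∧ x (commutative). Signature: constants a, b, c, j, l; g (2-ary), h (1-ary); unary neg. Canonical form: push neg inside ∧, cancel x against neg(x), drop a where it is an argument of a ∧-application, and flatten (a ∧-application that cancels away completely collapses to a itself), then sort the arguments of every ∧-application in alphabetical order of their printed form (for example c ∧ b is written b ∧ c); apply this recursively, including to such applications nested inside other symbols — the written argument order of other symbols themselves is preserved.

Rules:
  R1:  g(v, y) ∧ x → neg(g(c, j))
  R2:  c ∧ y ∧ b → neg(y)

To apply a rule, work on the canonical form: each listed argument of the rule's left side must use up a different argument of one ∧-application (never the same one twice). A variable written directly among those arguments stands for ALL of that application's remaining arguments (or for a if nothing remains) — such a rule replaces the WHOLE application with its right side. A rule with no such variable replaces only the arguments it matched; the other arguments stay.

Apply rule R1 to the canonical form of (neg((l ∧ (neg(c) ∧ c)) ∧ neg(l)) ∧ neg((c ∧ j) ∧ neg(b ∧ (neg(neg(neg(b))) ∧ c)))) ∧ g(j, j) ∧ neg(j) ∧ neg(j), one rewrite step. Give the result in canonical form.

Answer: neg(g(c, j))

Derivation:
Canonical form:  g(j, j) ∧ neg(j) ∧ neg(j) ∧ neg(j)
R1 matches:  uses g(j, j);  v := j, x := neg(j) ∧ neg(j) ∧ neg(j), y := j
Every leftover argument binds to the variable; the entire application is replaced.
New term:  neg(g(c, j))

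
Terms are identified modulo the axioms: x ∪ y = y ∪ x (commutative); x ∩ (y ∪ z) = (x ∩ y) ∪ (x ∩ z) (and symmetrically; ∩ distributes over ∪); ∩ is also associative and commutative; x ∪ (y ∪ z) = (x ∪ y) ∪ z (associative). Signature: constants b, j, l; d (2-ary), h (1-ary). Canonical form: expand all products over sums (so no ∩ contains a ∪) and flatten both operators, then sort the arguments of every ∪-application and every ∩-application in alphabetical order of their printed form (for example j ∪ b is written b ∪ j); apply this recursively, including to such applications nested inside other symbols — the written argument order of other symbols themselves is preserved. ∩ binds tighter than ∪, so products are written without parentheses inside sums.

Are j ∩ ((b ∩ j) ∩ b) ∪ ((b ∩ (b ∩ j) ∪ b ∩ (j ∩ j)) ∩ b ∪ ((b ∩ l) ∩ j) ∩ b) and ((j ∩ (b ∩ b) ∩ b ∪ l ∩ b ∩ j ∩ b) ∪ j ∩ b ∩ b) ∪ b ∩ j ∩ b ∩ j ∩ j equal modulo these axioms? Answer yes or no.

Left:  j ∩ ((b ∩ j) ∩ b) ∪ ((b ∩ (b ∩ j) ∪ b ∩ (j ∩ j)) ∩ b ∪ ((b ∩ l) ∩ j) ∩ b)
  Distribute:  b ∩ b ∩ j ∩ j ∪ b ∩ b ∩ b ∩ j ∪ b ∩ b ∩ j ∩ j ∪ b ∩ b ∩ j ∩ l
  Order the arguments:  b ∩ b ∩ b ∩ j ∪ b ∩ b ∩ j ∩ j ∪ b ∩ b ∩ j ∩ j ∪ b ∩ b ∩ j ∩ l
Right:  ((j ∩ (b ∩ b) ∩ b ∪ l ∩ b ∩ j ∩ b) ∪ j ∩ b ∩ b) ∪ b ∩ j ∩ b ∩ j ∩ j
  Flatten:  b ∩ b ∩ b ∩ j ∪ b ∩ b ∩ j ∩ l ∪ b ∩ b ∩ j ∪ b ∩ b ∩ j ∩ j ∩ j
  Order the arguments:  b ∩ b ∩ b ∩ j ∪ b ∩ b ∩ j ∪ b ∩ b ∩ j ∩ j ∩ j ∪ b ∩ b ∩ j ∩ l

Answer: no — b ∩ b ∩ b ∩ j ∪ b ∩ b ∩ j ∩ j ∪ b ∩ b ∩ j ∩ j ∪ b ∩ b ∩ j ∩ l vs b ∩ b ∩ b ∩ j ∪ b ∩ b ∩ j ∪ b ∩ b ∩ j ∩ j ∩ j ∪ b ∩ b ∩ j ∩ l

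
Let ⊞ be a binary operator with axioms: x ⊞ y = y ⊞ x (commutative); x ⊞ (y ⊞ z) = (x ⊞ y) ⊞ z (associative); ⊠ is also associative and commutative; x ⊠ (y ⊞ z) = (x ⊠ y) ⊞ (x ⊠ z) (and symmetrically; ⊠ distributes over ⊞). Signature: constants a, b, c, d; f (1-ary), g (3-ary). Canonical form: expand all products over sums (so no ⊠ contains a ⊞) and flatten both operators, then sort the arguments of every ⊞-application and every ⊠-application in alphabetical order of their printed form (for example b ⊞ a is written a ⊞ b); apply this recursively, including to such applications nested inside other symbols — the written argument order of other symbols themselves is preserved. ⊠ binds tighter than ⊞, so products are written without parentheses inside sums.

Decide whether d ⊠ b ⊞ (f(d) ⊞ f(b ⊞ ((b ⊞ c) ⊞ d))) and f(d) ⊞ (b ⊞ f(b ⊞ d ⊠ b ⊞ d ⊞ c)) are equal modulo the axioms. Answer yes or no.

Answer: no — b ⊠ d ⊞ f(b ⊞ b ⊞ c ⊞ d) ⊞ f(d) vs b ⊞ f(b ⊞ b ⊠ d ⊞ c ⊞ d) ⊞ f(d)

Derivation:
Left:  d ⊠ b ⊞ (f(d) ⊞ f(b ⊞ ((b ⊞ c) ⊞ d)))
  Un-nest:  b ⊠ d ⊞ f(d) ⊞ f(b ⊞ b ⊞ c ⊞ d)
  Sort:  b ⊠ d ⊞ f(b ⊞ b ⊞ c ⊞ d) ⊞ f(d)
Right:  f(d) ⊞ (b ⊞ f(b ⊞ d ⊠ b ⊞ d ⊞ c))
  Un-nest:  f(d) ⊞ b ⊞ f(b ⊞ b ⊠ d ⊞ c ⊞ d)
  Sort arguments:  b ⊞ f(b ⊞ b ⊠ d ⊞ c ⊞ d) ⊞ f(d)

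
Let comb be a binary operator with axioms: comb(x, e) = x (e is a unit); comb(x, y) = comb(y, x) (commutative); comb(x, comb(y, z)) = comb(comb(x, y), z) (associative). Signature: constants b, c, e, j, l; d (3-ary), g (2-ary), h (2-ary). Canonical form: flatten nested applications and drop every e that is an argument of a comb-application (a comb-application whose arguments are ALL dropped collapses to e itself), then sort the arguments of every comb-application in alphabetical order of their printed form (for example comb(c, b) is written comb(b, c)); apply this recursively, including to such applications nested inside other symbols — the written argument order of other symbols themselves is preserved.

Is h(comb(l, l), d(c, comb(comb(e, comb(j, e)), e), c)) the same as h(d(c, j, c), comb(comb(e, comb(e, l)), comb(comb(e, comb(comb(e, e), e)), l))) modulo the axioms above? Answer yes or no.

Answer: no — h(comb(l, l), d(c, j, c)) vs h(d(c, j, c), comb(l, l))

Derivation:
Left:  h(comb(l, l), d(c, comb(comb(e, comb(j, e)), e), c))
  Descend into:  comb(comb(e, comb(j, e)), e)
  Un-nest:  comb(e, j, e, e)
  Unit:  drop e (×3)
  Sort arguments:  j
  Put back:  h(comb(l, l), d(c, j, c))
Right:  h(d(c, j, c), comb(comb(e, comb(e, l)), comb(comb(e, comb(comb(e, e), e)), l)))
  Descend into:  comb(comb(e, comb(e, l)), comb(comb(e, comb(comb(e, e), e)), l))
  Un-nest:  comb(e, e, l, e, e, e, e, l)
  Drop the unit:  drop e (×6)
  Sort arguments:  comb(l, l)
  Put back:  h(d(c, j, c), comb(l, l))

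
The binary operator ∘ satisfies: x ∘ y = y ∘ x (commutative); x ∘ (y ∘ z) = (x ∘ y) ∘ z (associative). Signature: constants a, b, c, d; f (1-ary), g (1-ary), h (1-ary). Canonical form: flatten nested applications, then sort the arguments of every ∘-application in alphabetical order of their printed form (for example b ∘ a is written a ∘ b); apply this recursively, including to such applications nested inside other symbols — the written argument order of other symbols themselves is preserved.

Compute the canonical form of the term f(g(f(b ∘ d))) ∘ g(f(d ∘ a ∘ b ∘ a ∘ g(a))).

Answer: f(g(f(b ∘ d))) ∘ g(f(a ∘ a ∘ b ∘ d ∘ g(a)))

Derivation:
Inside:  g(f(d ∘ a ∘ b ∘ a ∘ g(a)))  →  g(f(a ∘ a ∘ b ∘ d ∘ g(a)))
Sort arguments:  f(g(f(b ∘ d))) ∘ g(f(a ∘ a ∘ b ∘ d ∘ g(a)))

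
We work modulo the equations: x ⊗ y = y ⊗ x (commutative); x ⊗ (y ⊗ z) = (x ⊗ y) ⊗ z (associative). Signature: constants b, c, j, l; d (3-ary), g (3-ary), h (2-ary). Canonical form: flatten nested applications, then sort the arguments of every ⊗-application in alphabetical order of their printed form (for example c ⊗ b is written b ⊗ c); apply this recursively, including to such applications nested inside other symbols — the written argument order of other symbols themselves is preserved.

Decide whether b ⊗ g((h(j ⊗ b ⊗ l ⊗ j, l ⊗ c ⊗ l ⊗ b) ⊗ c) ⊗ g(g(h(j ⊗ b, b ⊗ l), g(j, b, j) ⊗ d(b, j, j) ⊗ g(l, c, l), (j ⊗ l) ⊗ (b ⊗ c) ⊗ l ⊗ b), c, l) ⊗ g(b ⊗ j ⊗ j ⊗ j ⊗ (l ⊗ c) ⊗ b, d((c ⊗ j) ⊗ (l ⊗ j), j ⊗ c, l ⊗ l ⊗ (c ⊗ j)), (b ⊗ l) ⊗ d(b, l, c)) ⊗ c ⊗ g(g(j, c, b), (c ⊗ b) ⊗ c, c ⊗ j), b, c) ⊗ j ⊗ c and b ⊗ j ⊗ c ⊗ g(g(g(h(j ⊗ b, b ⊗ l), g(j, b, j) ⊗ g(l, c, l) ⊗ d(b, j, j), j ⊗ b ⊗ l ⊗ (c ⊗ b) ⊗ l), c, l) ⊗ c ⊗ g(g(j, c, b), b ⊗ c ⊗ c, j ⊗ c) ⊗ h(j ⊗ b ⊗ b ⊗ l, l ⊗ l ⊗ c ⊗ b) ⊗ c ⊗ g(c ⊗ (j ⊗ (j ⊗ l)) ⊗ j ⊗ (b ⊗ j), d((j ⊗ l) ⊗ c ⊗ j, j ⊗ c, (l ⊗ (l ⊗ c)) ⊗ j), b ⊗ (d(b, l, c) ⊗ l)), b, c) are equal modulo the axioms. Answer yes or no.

Answer: no — b ⊗ c ⊗ g(c ⊗ c ⊗ g(b ⊗ b ⊗ c ⊗ j ⊗ j ⊗ j ⊗ l, d(c ⊗ j ⊗ j ⊗ l, c ⊗ j, c ⊗ j ⊗ l ⊗ l), b ⊗ d(b, l, c) ⊗ l) ⊗ g(g(h(b ⊗ j, b ⊗ l), d(b, j, j) ⊗ g(j, b, j) ⊗ g(l, c, l), b ⊗ b ⊗ c ⊗ j ⊗ l ⊗ l), c, l) ⊗ g(g(j, c, b), b ⊗ c ⊗ c, c ⊗ j) ⊗ h(b ⊗ j ⊗ j ⊗ l, b ⊗ c ⊗ l ⊗ l), b, c) ⊗ j vs b ⊗ c ⊗ g(c ⊗ c ⊗ g(b ⊗ c ⊗ j ⊗ j ⊗ j ⊗ j ⊗ l, d(c ⊗ j ⊗ j ⊗ l, c ⊗ j, c ⊗ j ⊗ l ⊗ l), b ⊗ d(b, l, c) ⊗ l) ⊗ g(g(h(b ⊗ j, b ⊗ l), d(b, j, j) ⊗ g(j, b, j) ⊗ g(l, c, l), b ⊗ b ⊗ c ⊗ j ⊗ l ⊗ l), c, l) ⊗ g(g(j, c, b), b ⊗ c ⊗ c, c ⊗ j) ⊗ h(b ⊗ b ⊗ j ⊗ l, b ⊗ c ⊗ l ⊗ l), b, c) ⊗ j

Derivation:
Left:  b ⊗ g((h(j ⊗ b ⊗ l ⊗ j, l ⊗ c ⊗ l ⊗ b) ⊗ c) ⊗ g(g(h(j ⊗ b, b ⊗ l), g(j, b, j) ⊗ d(b, j, j) ⊗ g(l, c, l), (j ⊗ l) ⊗ (b ⊗ c) ⊗ l ⊗ b), c, l) ⊗ g(b ⊗ j ⊗ j ⊗ j ⊗ (l ⊗ c) ⊗ b, d((c ⊗ j) ⊗ (l ⊗ j), j ⊗ c, l ⊗ l ⊗ (c ⊗ j)), (b ⊗ l) ⊗ d(b, l, c)) ⊗ c ⊗ g(g(j, c, b), (c ⊗ b) ⊗ c, c ⊗ j), b, c) ⊗ j ⊗ c
  Inside:  g((h(j ⊗ b ⊗ l ⊗ j, l ⊗ c ⊗ l ⊗ b) ⊗ c) ⊗ g(g(h(j ⊗ b, b ⊗ l), g(j, b, j) ⊗ d(b, j, j) ⊗ g(l, c, l), (j ⊗ l) ⊗ (b ⊗ c) ⊗ l ⊗ b), c, l) ⊗ g(b ⊗ j ⊗ j ⊗ j ⊗ (l ⊗ c) ⊗ b, d((c ⊗ j) ⊗ (l ⊗ j), j ⊗ c, l ⊗ l ⊗ (c ⊗ j)), (b ⊗ l) ⊗ d(b, l, c)) ⊗ c ⊗ g(g(j, c, b), (c ⊗ b) ⊗ c, c ⊗ j), b, c)  →  g(c ⊗ c ⊗ g(b ⊗ b ⊗ c ⊗ j ⊗ j ⊗ j ⊗ l, d(c ⊗ j ⊗ j ⊗ l, c ⊗ j, c ⊗ j ⊗ l ⊗ l), b ⊗ d(b, l, c) ⊗ l) ⊗ g(g(h(b ⊗ j, b ⊗ l), d(b, j, j) ⊗ g(j, b, j) ⊗ g(l, c, l), b ⊗ b ⊗ c ⊗ j ⊗ l ⊗ l), c, l) ⊗ g(g(j, c, b), b ⊗ c ⊗ c, c ⊗ j) ⊗ h(b ⊗ j ⊗ j ⊗ l, b ⊗ c ⊗ l ⊗ l), b, c)
  Sort arguments:  b ⊗ c ⊗ g(c ⊗ c ⊗ g(b ⊗ b ⊗ c ⊗ j ⊗ j ⊗ j ⊗ l, d(c ⊗ j ⊗ j ⊗ l, c ⊗ j, c ⊗ j ⊗ l ⊗ l), b ⊗ d(b, l, c) ⊗ l) ⊗ g(g(h(b ⊗ j, b ⊗ l), d(b, j, j) ⊗ g(j, b, j) ⊗ g(l, c, l), b ⊗ b ⊗ c ⊗ j ⊗ l ⊗ l), c, l) ⊗ g(g(j, c, b), b ⊗ c ⊗ c, c ⊗ j) ⊗ h(b ⊗ j ⊗ j ⊗ l, b ⊗ c ⊗ l ⊗ l), b, c) ⊗ j
Right:  b ⊗ j ⊗ c ⊗ g(g(g(h(j ⊗ b, b ⊗ l), g(j, b, j) ⊗ g(l, c, l) ⊗ d(b, j, j), j ⊗ b ⊗ l ⊗ (c ⊗ b) ⊗ l), c, l) ⊗ c ⊗ g(g(j, c, b), b ⊗ c ⊗ c, j ⊗ c) ⊗ h(j ⊗ b ⊗ b ⊗ l, l ⊗ l ⊗ c ⊗ b) ⊗ c ⊗ g(c ⊗ (j ⊗ (j ⊗ l)) ⊗ j ⊗ (b ⊗ j), d((j ⊗ l) ⊗ c ⊗ j, j ⊗ c, (l ⊗ (l ⊗ c)) ⊗ j), b ⊗ (d(b, l, c) ⊗ l)), b, c)
  Canonicalize subterm:  g(g(g(h(j ⊗ b, b ⊗ l), g(j, b, j) ⊗ g(l, c, l) ⊗ d(b, j, j), j ⊗ b ⊗ l ⊗ (c ⊗ b) ⊗ l), c, l) ⊗ c ⊗ g(g(j, c, b), b ⊗ c ⊗ c, j ⊗ c) ⊗ h(j ⊗ b ⊗ b ⊗ l, l ⊗ l ⊗ c ⊗ b) ⊗ c ⊗ g(c ⊗ (j ⊗ (j ⊗ l)) ⊗ j ⊗ (b ⊗ j), d((j ⊗ l) ⊗ c ⊗ j, j ⊗ c, (l ⊗ (l ⊗ c)) ⊗ j), b ⊗ (d(b, l, c) ⊗ l)), b, c)  →  g(c ⊗ c ⊗ g(b ⊗ c ⊗ j ⊗ j ⊗ j ⊗ j ⊗ l, d(c ⊗ j ⊗ j ⊗ l, c ⊗ j, c ⊗ j ⊗ l ⊗ l), b ⊗ d(b, l, c) ⊗ l) ⊗ g(g(h(b ⊗ j, b ⊗ l), d(b, j, j) ⊗ g(j, b, j) ⊗ g(l, c, l), b ⊗ b ⊗ c ⊗ j ⊗ l ⊗ l), c, l) ⊗ g(g(j, c, b), b ⊗ c ⊗ c, c ⊗ j) ⊗ h(b ⊗ b ⊗ j ⊗ l, b ⊗ c ⊗ l ⊗ l), b, c)
  Order the arguments:  b ⊗ c ⊗ g(c ⊗ c ⊗ g(b ⊗ c ⊗ j ⊗ j ⊗ j ⊗ j ⊗ l, d(c ⊗ j ⊗ j ⊗ l, c ⊗ j, c ⊗ j ⊗ l ⊗ l), b ⊗ d(b, l, c) ⊗ l) ⊗ g(g(h(b ⊗ j, b ⊗ l), d(b, j, j) ⊗ g(j, b, j) ⊗ g(l, c, l), b ⊗ b ⊗ c ⊗ j ⊗ l ⊗ l), c, l) ⊗ g(g(j, c, b), b ⊗ c ⊗ c, c ⊗ j) ⊗ h(b ⊗ b ⊗ j ⊗ l, b ⊗ c ⊗ l ⊗ l), b, c) ⊗ j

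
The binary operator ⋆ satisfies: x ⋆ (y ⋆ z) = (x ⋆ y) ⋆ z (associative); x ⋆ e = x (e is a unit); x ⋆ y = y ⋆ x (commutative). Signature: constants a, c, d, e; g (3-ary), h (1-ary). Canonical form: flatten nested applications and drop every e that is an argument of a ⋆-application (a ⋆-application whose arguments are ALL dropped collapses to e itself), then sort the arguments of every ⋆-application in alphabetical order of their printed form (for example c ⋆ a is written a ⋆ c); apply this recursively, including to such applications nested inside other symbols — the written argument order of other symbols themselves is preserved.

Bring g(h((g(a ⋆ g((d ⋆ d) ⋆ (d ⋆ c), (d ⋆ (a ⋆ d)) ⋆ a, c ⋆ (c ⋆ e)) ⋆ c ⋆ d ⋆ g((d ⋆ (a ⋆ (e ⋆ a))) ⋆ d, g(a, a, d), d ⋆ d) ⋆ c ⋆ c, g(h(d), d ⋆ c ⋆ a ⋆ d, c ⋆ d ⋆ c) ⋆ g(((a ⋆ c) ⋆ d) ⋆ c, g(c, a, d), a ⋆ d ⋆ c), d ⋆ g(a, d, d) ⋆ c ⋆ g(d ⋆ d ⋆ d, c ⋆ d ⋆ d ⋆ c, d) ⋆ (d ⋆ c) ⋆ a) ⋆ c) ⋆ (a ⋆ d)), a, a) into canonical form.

Answer: g(h(a ⋆ c ⋆ d ⋆ g(a ⋆ c ⋆ c ⋆ c ⋆ d ⋆ g(a ⋆ a ⋆ d ⋆ d, g(a, a, d), d ⋆ d) ⋆ g(c ⋆ d ⋆ d ⋆ d, a ⋆ a ⋆ d ⋆ d, c ⋆ c), g(a ⋆ c ⋆ c ⋆ d, g(c, a, d), a ⋆ c ⋆ d) ⋆ g(h(d), a ⋆ c ⋆ d ⋆ d, c ⋆ c ⋆ d), a ⋆ c ⋆ c ⋆ d ⋆ d ⋆ g(a, d, d) ⋆ g(d ⋆ d ⋆ d, c ⋆ c ⋆ d ⋆ d, d))), a, a)

Derivation:
Work inside:  (g(a ⋆ g((d ⋆ d) ⋆ (d ⋆ c), (d ⋆ (a ⋆ d)) ⋆ a, c ⋆ (c ⋆ e)) ⋆ c ⋆ d ⋆ g((d ⋆ (a ⋆ (e ⋆ a))) ⋆ d, g(a, a, d), d ⋆ d) ⋆ c ⋆ c, g(h(d), d ⋆ c ⋆ a ⋆ d, c ⋆ d ⋆ c) ⋆ g(((a ⋆ c) ⋆ d) ⋆ c, g(c, a, d), a ⋆ d ⋆ c), d ⋆ g(a, d, d) ⋆ c ⋆ g(d ⋆ d ⋆ d, c ⋆ d ⋆ d ⋆ c, d) ⋆ (d ⋆ c) ⋆ a) ⋆ c) ⋆ (a ⋆ d)
Flatten:  g(a ⋆ g((d ⋆ d) ⋆ (d ⋆ c), (d ⋆ (a ⋆ d)) ⋆ a, c ⋆ (c ⋆ e)) ⋆ c ⋆ d ⋆ g((d ⋆ (a ⋆ (e ⋆ a))) ⋆ d, g(a, a, d), d ⋆ d) ⋆ c ⋆ c, g(h(d), d ⋆ c ⋆ a ⋆ d, c ⋆ d ⋆ c) ⋆ g(((a ⋆ c) ⋆ d) ⋆ c, g(c, a, d), a ⋆ d ⋆ c), d ⋆ g(a, d, d) ⋆ c ⋆ g(d ⋆ d ⋆ d, c ⋆ d ⋆ d ⋆ c, d) ⋆ (d ⋆ c) ⋆ a) ⋆ c ⋆ a ⋆ d
Inside:  g(a ⋆ g((d ⋆ d) ⋆ (d ⋆ c), (d ⋆ (a ⋆ d)) ⋆ a, c ⋆ (c ⋆ e)) ⋆ c ⋆ d ⋆ g((d ⋆ (a ⋆ (e ⋆ a))) ⋆ d, g(a, a, d), d ⋆ d) ⋆ c ⋆ c, g(h(d), d ⋆ c ⋆ a ⋆ d, c ⋆ d ⋆ c) ⋆ g(((a ⋆ c) ⋆ d) ⋆ c, g(c, a, d), a ⋆ d ⋆ c), d ⋆ g(a, d, d) ⋆ c ⋆ g(d ⋆ d ⋆ d, c ⋆ d ⋆ d ⋆ c, d) ⋆ (d ⋆ c) ⋆ a)  →  g(a ⋆ c ⋆ c ⋆ c ⋆ d ⋆ g(a ⋆ a ⋆ d ⋆ d, g(a, a, d), d ⋆ d) ⋆ g(c ⋆ d ⋆ d ⋆ d, a ⋆ a ⋆ d ⋆ d, c ⋆ c), g(a ⋆ c ⋆ c ⋆ d, g(c, a, d), a ⋆ c ⋆ d) ⋆ g(h(d), a ⋆ c ⋆ d ⋆ d, c ⋆ c ⋆ d), a ⋆ c ⋆ c ⋆ d ⋆ d ⋆ g(a, d, d) ⋆ g(d ⋆ d ⋆ d, c ⋆ c ⋆ d ⋆ d, d))
Sort arguments:  a ⋆ c ⋆ d ⋆ g(a ⋆ c ⋆ c ⋆ c ⋆ d ⋆ g(a ⋆ a ⋆ d ⋆ d, g(a, a, d), d ⋆ d) ⋆ g(c ⋆ d ⋆ d ⋆ d, a ⋆ a ⋆ d ⋆ d, c ⋆ c), g(a ⋆ c ⋆ c ⋆ d, g(c, a, d), a ⋆ c ⋆ d) ⋆ g(h(d), a ⋆ c ⋆ d ⋆ d, c ⋆ c ⋆ d), a ⋆ c ⋆ c ⋆ d ⋆ d ⋆ g(a, d, d) ⋆ g(d ⋆ d ⋆ d, c ⋆ c ⋆ d ⋆ d, d))
Reassemble:  g(h(a ⋆ c ⋆ d ⋆ g(a ⋆ c ⋆ c ⋆ c ⋆ d ⋆ g(a ⋆ a ⋆ d ⋆ d, g(a, a, d), d ⋆ d) ⋆ g(c ⋆ d ⋆ d ⋆ d, a ⋆ a ⋆ d ⋆ d, c ⋆ c), g(a ⋆ c ⋆ c ⋆ d, g(c, a, d), a ⋆ c ⋆ d) ⋆ g(h(d), a ⋆ c ⋆ d ⋆ d, c ⋆ c ⋆ d), a ⋆ c ⋆ c ⋆ d ⋆ d ⋆ g(a, d, d) ⋆ g(d ⋆ d ⋆ d, c ⋆ c ⋆ d ⋆ d, d))), a, a)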